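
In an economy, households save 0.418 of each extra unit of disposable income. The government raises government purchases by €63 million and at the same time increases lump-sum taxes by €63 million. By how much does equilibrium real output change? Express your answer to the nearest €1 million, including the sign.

+€63 million

MPC = 1 − MPS = 1 − 0.418 = 0.582.
Expenditure multiplier = 1/(1 − MPC) = 1/(1 − 0.582) = 1/0.418 ≈ 2.392.
ΔG contributes k·ΔG = (+€63 million) / 0.418 ≈ +€150.7 million.
ΔT of +€63 million changes first-round spending by −c·ΔT = −€36.666 million, contributing k·(−c·ΔT) = (−€36.666 million) / 0.418 ≈ −€87.7 million.
With ΔG = ΔT and no other leakages, the balanced-budget multiplier is 1, so ΔY = ΔG = +€63 million.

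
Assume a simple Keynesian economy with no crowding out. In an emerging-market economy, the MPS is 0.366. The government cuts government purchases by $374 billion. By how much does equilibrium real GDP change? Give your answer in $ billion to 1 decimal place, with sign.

MPC = 1 − MPS = 1 − 0.366 = 0.634.
Government-spending multiplier = 1/(1 − MPC) = 1/(1 − 0.634) = 1/0.366 ≈ 2.732.
ΔY = k × ΔG = (−$374 billion) / 0.366 ≈ −$1,021.9 billion.

−$1,021.9 billion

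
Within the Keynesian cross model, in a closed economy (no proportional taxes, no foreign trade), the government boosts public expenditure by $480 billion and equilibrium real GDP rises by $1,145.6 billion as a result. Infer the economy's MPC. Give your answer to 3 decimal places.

Implied spending multiplier k = ΔY/ΔG = 1,145.6/480 ≈ 2.3867.
Since k = 1/(1 − MPC), MPC = 1 − 1/k = 1 − ΔG/ΔY = 1 − 480/1,145.6 ≈ 0.581.

0.581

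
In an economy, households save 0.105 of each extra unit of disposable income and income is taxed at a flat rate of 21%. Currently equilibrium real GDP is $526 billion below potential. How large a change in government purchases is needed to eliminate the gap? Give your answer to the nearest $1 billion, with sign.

+$154 billion

MPC = 1 − MPS = 1 − 0.105 = 0.895.
Spending multiplier = 1/(1 − c(1−t)) = 1/(1 − 0.895×0.79) = 1/0.29295 ≈ 3.414.
Need ΔY = +$526 billion, so ΔG = ΔY/k = (+$526 billion) × 0.29295 ≈ +$154 billion.
The government should increase government purchases by $154 billion.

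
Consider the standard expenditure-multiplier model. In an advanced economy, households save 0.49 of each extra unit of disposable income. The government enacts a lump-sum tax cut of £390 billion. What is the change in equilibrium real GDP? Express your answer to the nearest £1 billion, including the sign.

+£406 billion

MPC = 1 − MPS = 1 − 0.49 = 0.51.
A lump-sum tax change of −£390 billion shifts disposable income by +£390 billion; first-round consumption changes by −c × ΔT = −0.51 × (−£390 billion) = +£198.9 billion.
Expenditure multiplier = 1/(1 − MPC) = 1/(1 − 0.51) = 1/0.49 ≈ 2.041.
The tax multiplier is −c × k ≈ −1.041, so ΔY = k × (−c·ΔT) = (+£198.9 billion) / 0.49 ≈ +£406 billion.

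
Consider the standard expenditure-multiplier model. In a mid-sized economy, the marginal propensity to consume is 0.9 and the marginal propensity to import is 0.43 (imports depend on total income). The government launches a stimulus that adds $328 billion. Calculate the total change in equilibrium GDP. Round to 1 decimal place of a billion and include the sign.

+$618.9 billion

Spending multiplier = 1/(1 − c + m) = 1/(1 − 0.9 + 0.43) = 1/0.53 ≈ 1.887.
ΔY = k × ΔG = (+$328 billion) / 0.53 ≈ +$618.9 billion.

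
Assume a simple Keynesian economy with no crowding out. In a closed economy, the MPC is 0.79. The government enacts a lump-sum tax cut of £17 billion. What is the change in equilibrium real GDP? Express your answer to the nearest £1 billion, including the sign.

+£64 billion

A lump-sum tax change of −£17 billion shifts disposable income by +£17 billion; first-round consumption changes by −c × ΔT = −0.79 × (−£17 billion) = +£13.43 billion.
Expenditure multiplier = 1/(1 − MPC) = 1/(1 − 0.79) = 1/0.21 ≈ 4.762.
The tax multiplier is −c × k ≈ −3.762, so ΔY = k × (−c·ΔT) = (+£13.43 billion) / 0.21 ≈ +£64 billion.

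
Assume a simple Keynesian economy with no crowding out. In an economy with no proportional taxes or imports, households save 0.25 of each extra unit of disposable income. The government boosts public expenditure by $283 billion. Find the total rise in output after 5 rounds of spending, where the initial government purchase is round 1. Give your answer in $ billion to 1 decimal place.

$863.4 billion

MPC = 1 − MPS = 1 − 0.25 = 0.75.
Round 1 adds ΔG = $283 billion; each later round is MPC = 0.75 times the previous.
After 5 rounds: 283 + 212.25 + 159.1875 + 119.390625 + 89.54296875 = ΔG·(1 − c^5)/(1 − c) = 283 × (1 − 0.2373046875)/0.25 ≈ $863.4 billion.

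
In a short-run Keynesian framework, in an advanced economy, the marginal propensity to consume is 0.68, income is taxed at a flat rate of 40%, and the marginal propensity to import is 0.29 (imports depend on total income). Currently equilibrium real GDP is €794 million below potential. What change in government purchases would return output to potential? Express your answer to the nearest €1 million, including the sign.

Spending multiplier = 1/(1 − c(1−t) + m) = 1/(1 − 0.68×0.6 + 0.29) = 1/0.882 ≈ 1.134.
Need ΔY = +€794 million, so ΔG = ΔY/k = (+€794 million) × 0.882 ≈ +€700 million.
The government should increase government purchases by €700 million.

+€700 million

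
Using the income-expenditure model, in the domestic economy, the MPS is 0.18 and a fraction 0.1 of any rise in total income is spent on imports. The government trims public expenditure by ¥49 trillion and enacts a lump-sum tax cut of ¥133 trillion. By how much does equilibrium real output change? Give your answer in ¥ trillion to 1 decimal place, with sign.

+¥214.5 trillion

MPC = 1 − MPS = 1 − 0.18 = 0.82.
Expenditure multiplier = 1/(1 − c + m) = 1/(1 − 0.82 + 0.1) = 1/0.28 ≈ 3.571.
ΔG contributes k·ΔG = (−¥49 trillion) / 0.28 = −¥175 trillion.
ΔT of −¥133 trillion changes first-round spending by −c·ΔT = +¥109.06 trillion, contributing k·(−c·ΔT) = (+¥109.06 trillion) / 0.28 = +¥389.5 trillion.
Net ΔY = k(ΔG − c·ΔT) = (+¥60.06 trillion) / 0.28 = +¥214.5 trillion.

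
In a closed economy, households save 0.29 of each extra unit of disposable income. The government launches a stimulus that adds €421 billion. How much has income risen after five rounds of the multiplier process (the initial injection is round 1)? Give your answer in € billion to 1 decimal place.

€1,189.8 billion

MPC = 1 − MPS = 1 − 0.29 = 0.71.
Round 1 adds ΔG = €421 billion; each later round is MPC = 0.71 times the previous.
After 5 rounds: 421 + 298.91 + 212.2261 + 150.680531 + 106.98317701 = ΔG·(1 − c^5)/(1 − c) = 421 × (1 − 0.1804229351)/0.29 ≈ €1,189.8 billion.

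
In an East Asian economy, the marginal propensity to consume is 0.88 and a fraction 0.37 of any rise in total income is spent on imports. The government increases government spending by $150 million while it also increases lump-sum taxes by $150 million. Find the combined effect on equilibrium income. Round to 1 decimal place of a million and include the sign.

Expenditure multiplier = 1/(1 − c + m) = 1/(1 − 0.88 + 0.37) = 1/0.49 ≈ 2.041.
ΔG contributes k·ΔG = (+$150 million) / 0.49 ≈ +$306.1 million.
ΔT of +$150 million changes first-round spending by −c·ΔT = −$132 million, contributing k·(−c·ΔT) = (−$132 million) / 0.49 ≈ −$269.4 million.
Net ΔY = k(ΔG − c·ΔT) = (+$18 million) / 0.49 ≈ +$36.7 million.

+$36.7 million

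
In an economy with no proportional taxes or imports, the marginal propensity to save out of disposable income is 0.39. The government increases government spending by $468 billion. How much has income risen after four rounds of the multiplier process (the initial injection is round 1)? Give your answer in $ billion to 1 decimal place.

$1,033.8 billion

MPC = 1 − MPS = 1 − 0.39 = 0.61.
Round 1 adds ΔG = $468 billion; each later round is MPC = 0.61 times the previous.
After 4 rounds: 468 + 285.48 + 174.1428 + 106.227108 = ΔG·(1 − c^4)/(1 − c) = 468 × (1 − 0.13845841)/0.39 ≈ $1,033.8 billion.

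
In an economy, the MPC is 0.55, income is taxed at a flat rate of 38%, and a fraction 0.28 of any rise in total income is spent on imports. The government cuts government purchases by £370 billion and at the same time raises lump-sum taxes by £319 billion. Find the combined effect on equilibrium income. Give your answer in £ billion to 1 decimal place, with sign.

−£580.9 billion

Expenditure multiplier = 1/(1 − c(1−t) + m) = 1/(1 − 0.55×0.62 + 0.28) = 1/0.939 ≈ 1.065.
ΔG contributes k·ΔG = (−£370 billion) / 0.939 ≈ −£394 billion.
ΔT of +£319 billion changes first-round spending by −c·ΔT = −£175.45 billion, contributing k·(−c·ΔT) = (−£175.45 billion) / 0.939 ≈ −£186.8 billion.
Net ΔY = k(ΔG − c·ΔT) = (−£545.45 billion) / 0.939 ≈ −£580.9 billion.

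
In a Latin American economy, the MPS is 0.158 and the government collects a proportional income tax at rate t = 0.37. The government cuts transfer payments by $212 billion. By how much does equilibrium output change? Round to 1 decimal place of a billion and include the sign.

−$380.2 billion

MPC = 1 − MPS = 1 − 0.158 = 0.842.
The transfer change shifts disposable income by −$212 billion, so first-round consumption changes by c·ΔTR = 0.842 × (−$212 billion) = −$178.504 billion.
Expenditure multiplier = 1/(1 − c(1−t)) = 1/(1 − 0.842×0.63) = 1/0.46954 ≈ 2.13.
The transfer multiplier is c × k ≈ 1.793, so ΔY = k × (c·ΔTR) = (−$178.504 billion) / 0.46954 ≈ −$380.2 billion.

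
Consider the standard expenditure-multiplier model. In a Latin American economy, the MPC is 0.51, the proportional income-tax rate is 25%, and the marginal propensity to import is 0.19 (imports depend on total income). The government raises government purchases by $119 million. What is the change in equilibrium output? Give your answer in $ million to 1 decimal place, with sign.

+$147.4 million

Expenditure multiplier = 1/(1 − c(1−t) + m) = 1/(1 − 0.51×0.75 + 0.19) = 1/0.8075 ≈ 1.238.
ΔY = k × ΔG = (+$119 million) / 0.8075 ≈ +$147.4 million.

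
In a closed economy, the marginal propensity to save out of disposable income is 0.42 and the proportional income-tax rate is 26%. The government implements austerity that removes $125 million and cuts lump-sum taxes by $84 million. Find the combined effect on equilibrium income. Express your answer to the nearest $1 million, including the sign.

−$134 million

MPC = 1 − MPS = 1 − 0.42 = 0.58.
Expenditure multiplier = 1/(1 − c(1−t)) = 1/(1 − 0.58×0.74) = 1/0.5708 ≈ 1.752.
ΔG contributes k·ΔG = (−$125 million) / 0.5708 ≈ −$219 million.
ΔT of −$84 million changes first-round spending by −c·ΔT = +$48.72 million, contributing k·(−c·ΔT) = (+$48.72 million) / 0.5708 ≈ +$85.4 million.
Net ΔY = k(ΔG − c·ΔT) = (−$76.28 million) / 0.5708 ≈ −$134 million.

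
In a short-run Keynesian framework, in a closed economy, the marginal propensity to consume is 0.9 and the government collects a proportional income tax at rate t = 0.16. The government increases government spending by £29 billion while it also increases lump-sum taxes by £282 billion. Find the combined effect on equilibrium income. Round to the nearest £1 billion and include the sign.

−£921 billion

Expenditure multiplier = 1/(1 − c(1−t)) = 1/(1 − 0.9×0.84) = 1/0.244 ≈ 4.098.
ΔG contributes k·ΔG = (+£29 billion) / 0.244 ≈ +£118.9 billion.
ΔT of +£282 billion changes first-round spending by −c·ΔT = −£253.8 billion, contributing k·(−c·ΔT) = (−£253.8 billion) / 0.244 ≈ −£1,040.2 billion.
Net ΔY = k(ΔG − c·ΔT) = (−£224.8 billion) / 0.244 ≈ −£921 billion.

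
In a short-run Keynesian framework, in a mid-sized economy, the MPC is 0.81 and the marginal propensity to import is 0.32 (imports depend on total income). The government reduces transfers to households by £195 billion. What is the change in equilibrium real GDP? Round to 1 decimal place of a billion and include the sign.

−£309.7 billion

The transfer change shifts disposable income by −£195 billion, so first-round consumption changes by c·ΔTR = 0.81 × (−£195 billion) = −£157.95 billion.
Expenditure multiplier = 1/(1 − c + m) = 1/(1 − 0.81 + 0.32) = 1/0.51 ≈ 1.961.
The transfer multiplier is c × k ≈ 1.588, so ΔY = k × (c·ΔTR) = (−£157.95 billion) / 0.51 ≈ −£309.7 billion.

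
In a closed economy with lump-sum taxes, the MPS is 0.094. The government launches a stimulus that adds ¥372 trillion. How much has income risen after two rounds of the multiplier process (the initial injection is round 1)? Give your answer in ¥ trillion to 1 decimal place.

MPC = 1 − MPS = 1 − 0.094 = 0.906.
Round 1 adds ΔG = ¥372 trillion; each later round is MPC = 0.906 times the previous.
After 2 rounds: 372 + 337.032 = ΔG·(1 − c^2)/(1 − c) = 372 × (1 − 0.820836)/0.094 ≈ ¥709 trillion.

¥709.0 trillion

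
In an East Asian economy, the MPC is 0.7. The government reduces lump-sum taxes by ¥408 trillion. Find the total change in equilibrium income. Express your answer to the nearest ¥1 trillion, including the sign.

+¥952 trillion

A lump-sum tax change of −¥408 trillion shifts disposable income by +¥408 trillion; first-round consumption changes by −c × ΔT = −0.7 × (−¥408 trillion) = +¥285.6 trillion.
Expenditure multiplier = 1/(1 − MPC) = 1/(1 − 0.7) = 1/0.3 ≈ 3.333.
The tax multiplier is −c × k ≈ −2.333, so ΔY = k × (−c·ΔT) = (+¥285.6 trillion) / 0.3 = +¥952 trillion.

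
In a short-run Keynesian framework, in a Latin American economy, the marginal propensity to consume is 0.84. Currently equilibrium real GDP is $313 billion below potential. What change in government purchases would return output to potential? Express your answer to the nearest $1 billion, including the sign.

+$50 billion

Spending multiplier = 1/(1 − MPC) = 1/(1 − 0.84) = 1/0.16 = 6.25.
Need ΔY = +$313 billion, so ΔG = ΔY/k = (+$313 billion) × 0.16 ≈ +$50 billion.
The government should increase government purchases by $50 billion.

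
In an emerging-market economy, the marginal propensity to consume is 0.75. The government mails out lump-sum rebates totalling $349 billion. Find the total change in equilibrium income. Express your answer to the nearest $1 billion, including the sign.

+$1,047 billion

A lump-sum tax change of −$349 billion shifts disposable income by +$349 billion; first-round consumption changes by −c × ΔT = −0.75 × (−$349 billion) = +$261.75 billion.
Expenditure multiplier = 1/(1 − MPC) = 1/(1 − 0.75) = 1/0.25 = 4.
The tax multiplier is −c × k = −3, so ΔY = k × (−c·ΔT) = (+$261.75 billion) / 0.25 = +$1,047 billion.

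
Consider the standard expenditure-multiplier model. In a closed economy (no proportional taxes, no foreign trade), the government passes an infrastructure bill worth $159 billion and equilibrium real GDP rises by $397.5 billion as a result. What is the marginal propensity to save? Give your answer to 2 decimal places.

Implied spending multiplier k = ΔY/ΔG = 397.5/159 = 2.5.
Since k = 1/(1 − MPC), MPC = 1 − 1/k = 1 − ΔG/ΔY = 1 − 159/397.5 = 0.60.
MPS = 1 − MPC = 0.40.

0.40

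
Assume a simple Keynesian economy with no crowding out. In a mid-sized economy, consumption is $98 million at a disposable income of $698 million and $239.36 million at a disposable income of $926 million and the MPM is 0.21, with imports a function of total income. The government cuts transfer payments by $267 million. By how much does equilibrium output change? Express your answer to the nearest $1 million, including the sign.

−$281 million

MPC = ΔC/ΔYd = (239.36 − 98)/(926 − 698) = 141.36/228 = 0.62.
The transfer change shifts disposable income by −$267 million, so first-round consumption changes by c·ΔTR = 0.62 × (−$267 million) = −$165.54 million.
Expenditure multiplier = 1/(1 − c + m) = 1/(1 − 0.62 + 0.21) = 1/0.59 ≈ 1.695.
The transfer multiplier is c × k ≈ 1.051, so ΔY = k × (c·ΔTR) = (−$165.54 million) / 0.59 ≈ −$281 million.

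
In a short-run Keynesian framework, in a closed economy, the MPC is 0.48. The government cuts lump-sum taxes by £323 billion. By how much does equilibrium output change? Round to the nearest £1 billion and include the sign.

+£298 billion

A lump-sum tax change of −£323 billion shifts disposable income by +£323 billion; first-round consumption changes by −c × ΔT = −0.48 × (−£323 billion) = +£155.04 billion.
Expenditure multiplier = 1/(1 − MPC) = 1/(1 − 0.48) = 1/0.52 ≈ 1.923.
The tax multiplier is −c × k ≈ −0.923, so ΔY = k × (−c·ΔT) = (+£155.04 billion) / 0.52 ≈ +£298 billion.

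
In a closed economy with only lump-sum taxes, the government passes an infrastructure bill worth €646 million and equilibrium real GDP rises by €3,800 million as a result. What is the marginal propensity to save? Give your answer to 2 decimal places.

0.17

Implied spending multiplier k = ΔY/ΔG = 3,800/646 ≈ 5.8824.
Since k = 1/(1 − MPC), MPC = 1 − 1/k = 1 − ΔG/ΔY = 1 − 646/3,800 = 0.83.
MPS = 1 − MPC = 0.17.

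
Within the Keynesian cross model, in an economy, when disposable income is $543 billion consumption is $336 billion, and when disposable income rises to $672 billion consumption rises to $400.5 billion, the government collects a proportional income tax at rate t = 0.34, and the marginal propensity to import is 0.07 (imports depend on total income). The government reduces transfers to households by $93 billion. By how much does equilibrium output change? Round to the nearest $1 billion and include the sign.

−$63 billion

MPC = ΔC/ΔYd = (400.5 − 336)/(672 − 543) = 64.5/129 = 0.5.
The transfer change shifts disposable income by −$93 billion, so first-round consumption changes by c·ΔTR = 0.5 × (−$93 billion) = −$46.5 billion.
Expenditure multiplier = 1/(1 − c(1−t) + m) = 1/(1 − 0.5×0.66 + 0.07) = 1/0.74 ≈ 1.351.
The transfer multiplier is c × k ≈ 0.676, so ΔY = k × (c·ΔTR) = (−$46.5 billion) / 0.74 ≈ −$63 billion.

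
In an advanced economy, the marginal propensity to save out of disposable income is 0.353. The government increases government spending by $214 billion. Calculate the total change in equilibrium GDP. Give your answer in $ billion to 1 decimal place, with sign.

MPC = 1 − MPS = 1 − 0.353 = 0.647.
Spending multiplier = 1/(1 − MPC) = 1/(1 − 0.647) = 1/0.353 ≈ 2.833.
ΔY = k × ΔG = (+$214 billion) / 0.353 ≈ +$606.2 billion.

+$606.2 billion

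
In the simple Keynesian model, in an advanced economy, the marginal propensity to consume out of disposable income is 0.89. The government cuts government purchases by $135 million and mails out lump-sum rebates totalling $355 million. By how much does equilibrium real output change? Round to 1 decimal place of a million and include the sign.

Expenditure multiplier = 1/(1 − MPC) = 1/(1 − 0.89) = 1/0.11 ≈ 9.091.
ΔG contributes k·ΔG = (−$135 million) / 0.11 ≈ −$1,227.3 million.
ΔT of −$355 million changes first-round spending by −c·ΔT = +$315.95 million, contributing k·(−c·ΔT) = (+$315.95 million) / 0.11 ≈ +$2,872.3 million.
Net ΔY = k(ΔG − c·ΔT) = (+$180.95 million) / 0.11 = +$1,645 million.

+$1,645.0 million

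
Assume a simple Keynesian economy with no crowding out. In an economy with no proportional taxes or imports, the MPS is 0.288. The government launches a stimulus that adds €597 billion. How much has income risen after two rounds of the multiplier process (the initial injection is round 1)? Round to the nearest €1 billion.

€1,022 billion

MPC = 1 − MPS = 1 − 0.288 = 0.712.
Round 1 adds ΔG = €597 billion; each later round is MPC = 0.712 times the previous.
After 2 rounds: 597 + 425.064 = ΔG·(1 − c^2)/(1 − c) = 597 × (1 − 0.506944)/0.288 ≈ €1,022 billion.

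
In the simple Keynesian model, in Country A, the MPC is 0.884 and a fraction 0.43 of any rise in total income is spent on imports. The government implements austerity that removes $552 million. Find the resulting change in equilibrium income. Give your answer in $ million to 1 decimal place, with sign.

Spending multiplier = 1/(1 − c + m) = 1/(1 − 0.884 + 0.43) = 1/0.546 ≈ 1.832.
ΔY = k × ΔG = (−$552 million) / 0.546 ≈ −$1,011 million.

−$1,011.0 million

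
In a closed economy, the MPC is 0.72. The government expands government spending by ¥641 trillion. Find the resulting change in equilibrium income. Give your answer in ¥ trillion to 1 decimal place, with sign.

Government-spending multiplier = 1/(1 − MPC) = 1/(1 − 0.72) = 1/0.28 ≈ 3.571.
ΔY = k × ΔG = (+¥641 trillion) / 0.28 ≈ +¥2,289.3 trillion.

+¥2,289.3 trillion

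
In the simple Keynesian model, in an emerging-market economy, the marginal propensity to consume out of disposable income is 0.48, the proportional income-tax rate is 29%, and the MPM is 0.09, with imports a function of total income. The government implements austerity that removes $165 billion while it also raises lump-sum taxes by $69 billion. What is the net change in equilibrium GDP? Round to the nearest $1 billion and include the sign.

−$264 billion

Expenditure multiplier = 1/(1 − c(1−t) + m) = 1/(1 − 0.48×0.71 + 0.09) = 1/0.7492 ≈ 1.335.
ΔG contributes k·ΔG = (−$165 billion) / 0.7492 ≈ −$220.2 billion.
ΔT of +$69 billion changes first-round spending by −c·ΔT = −$33.12 billion, contributing k·(−c·ΔT) = (−$33.12 billion) / 0.7492 ≈ −$44.2 billion.
Net ΔY = k(ΔG − c·ΔT) = (−$198.12 billion) / 0.7492 ≈ −$264 billion.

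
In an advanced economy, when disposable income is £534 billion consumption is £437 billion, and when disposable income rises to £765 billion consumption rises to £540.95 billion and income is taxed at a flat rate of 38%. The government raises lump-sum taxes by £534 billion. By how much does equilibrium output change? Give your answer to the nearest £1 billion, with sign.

−£333 billion

MPC = ΔC/ΔYd = (540.95 − 437)/(765 − 534) = 103.95/231 = 0.45.
A lump-sum tax change of +£534 billion shifts disposable income by −£534 billion; first-round consumption changes by −c × ΔT = −0.45 × (+£534 billion) = −£240.3 billion.
Expenditure multiplier = 1/(1 − c(1−t)) = 1/(1 − 0.45×0.62) = 1/0.721 ≈ 1.387.
The tax multiplier is −c × k ≈ −0.624, so ΔY = k × (−c·ΔT) = (−£240.3 billion) / 0.721 ≈ −£333 billion.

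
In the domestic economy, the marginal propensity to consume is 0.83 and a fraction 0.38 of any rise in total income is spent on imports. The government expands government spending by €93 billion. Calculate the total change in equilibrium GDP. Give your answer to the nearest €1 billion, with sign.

+€169 billion

Expenditure multiplier = 1/(1 − c + m) = 1/(1 − 0.83 + 0.38) = 1/0.55 ≈ 1.818.
ΔY = k × ΔG = (+€93 billion) / 0.55 ≈ +€169 billion.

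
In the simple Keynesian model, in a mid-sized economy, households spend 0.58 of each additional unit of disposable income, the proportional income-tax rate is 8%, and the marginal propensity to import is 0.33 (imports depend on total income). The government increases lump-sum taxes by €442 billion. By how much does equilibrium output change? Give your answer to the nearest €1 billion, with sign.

−€322 billion

A lump-sum tax change of +€442 billion shifts disposable income by −€442 billion; first-round consumption changes by −c × ΔT = −0.58 × (+€442 billion) = −€256.36 billion.
Expenditure multiplier = 1/(1 − c(1−t) + m) = 1/(1 − 0.58×0.92 + 0.33) = 1/0.7964 ≈ 1.256.
The tax multiplier is −c × k ≈ −0.728, so ΔY = k × (−c·ΔT) = (−€256.36 billion) / 0.7964 ≈ −€322 billion.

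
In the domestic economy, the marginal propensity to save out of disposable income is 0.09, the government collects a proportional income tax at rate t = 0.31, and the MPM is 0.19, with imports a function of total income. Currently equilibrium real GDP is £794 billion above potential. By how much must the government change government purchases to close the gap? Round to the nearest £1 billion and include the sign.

MPC = 1 − MPS = 1 − 0.09 = 0.91.
Spending multiplier = 1/(1 − c(1−t) + m) = 1/(1 − 0.91×0.69 + 0.19) = 1/0.5621 ≈ 1.779.
Need ΔY = −£794 billion, so ΔG = ΔY/k = (−£794 billion) × 0.5621 ≈ −£446 billion.
The government should cut government purchases by £446 billion.

−£446 billion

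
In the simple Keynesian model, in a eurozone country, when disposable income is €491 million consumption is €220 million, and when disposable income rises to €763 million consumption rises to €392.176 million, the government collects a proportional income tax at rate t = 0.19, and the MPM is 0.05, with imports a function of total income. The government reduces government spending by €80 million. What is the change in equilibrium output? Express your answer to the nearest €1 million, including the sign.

−€149 million

MPC = ΔC/ΔYd = (392.176 − 220)/(763 − 491) = 172.176/272 = 0.633.
Expenditure multiplier = 1/(1 − c(1−t) + m) = 1/(1 − 0.633×0.81 + 0.05) = 1/0.53727 ≈ 1.861.
ΔY = k × ΔG = (−€80 million) / 0.53727 ≈ −€149 million.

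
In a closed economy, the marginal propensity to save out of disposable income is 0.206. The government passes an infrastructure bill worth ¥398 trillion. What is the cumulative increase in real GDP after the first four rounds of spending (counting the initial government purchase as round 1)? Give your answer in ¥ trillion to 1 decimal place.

¥1,164.2 trillion

MPC = 1 − MPS = 1 − 0.206 = 0.794.
Round 1 adds ΔG = ¥398 trillion; each later round is MPC = 0.794 times the previous.
After 4 rounds: 398 + 316.012 + 250.913528 + 199.225341232 = ΔG·(1 − c^4)/(1 − c) = 398 × (1 − 0.397449550096)/0.206 ≈ ¥1,164.2 trillion.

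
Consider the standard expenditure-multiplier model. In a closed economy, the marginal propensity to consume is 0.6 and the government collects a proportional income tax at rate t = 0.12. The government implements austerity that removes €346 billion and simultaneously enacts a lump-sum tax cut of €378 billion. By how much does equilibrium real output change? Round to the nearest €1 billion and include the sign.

−€253 billion

Expenditure multiplier = 1/(1 − c(1−t)) = 1/(1 − 0.6×0.88) = 1/0.472 ≈ 2.119.
ΔG contributes k·ΔG = (−€346 billion) / 0.472 ≈ −€733.1 billion.
ΔT of −€378 billion changes first-round spending by −c·ΔT = +€226.8 billion, contributing k·(−c·ΔT) = (+€226.8 billion) / 0.472 ≈ +€480.5 billion.
Net ΔY = k(ΔG − c·ΔT) = (−€119.2 billion) / 0.472 ≈ −€253 billion.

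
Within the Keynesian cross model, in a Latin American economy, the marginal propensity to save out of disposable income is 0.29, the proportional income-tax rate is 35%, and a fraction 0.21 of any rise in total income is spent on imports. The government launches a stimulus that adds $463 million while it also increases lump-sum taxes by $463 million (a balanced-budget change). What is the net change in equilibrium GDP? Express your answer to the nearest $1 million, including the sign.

MPC = 1 − MPS = 1 − 0.29 = 0.71.
Expenditure multiplier = 1/(1 − c(1−t) + m) = 1/(1 − 0.71×0.65 + 0.21) = 1/0.7485 ≈ 1.336.
ΔG contributes k·ΔG = (+$463 million) / 0.7485 ≈ +$618.6 million.
ΔT of +$463 million changes first-round spending by −c·ΔT = −$328.73 million, contributing k·(−c·ΔT) = (−$328.73 million) / 0.7485 ≈ −$439.2 million.
Net ΔY = k(ΔG − c·ΔT) = (+$134.27 million) / 0.7485 ≈ +$179 million.

+$179 million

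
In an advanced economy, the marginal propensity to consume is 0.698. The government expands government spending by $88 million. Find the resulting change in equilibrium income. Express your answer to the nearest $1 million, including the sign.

Government-spending multiplier = 1/(1 − MPC) = 1/(1 − 0.698) = 1/0.302 ≈ 3.311.
ΔY = k × ΔG = (+$88 million) / 0.302 ≈ +$291 million.

+$291 million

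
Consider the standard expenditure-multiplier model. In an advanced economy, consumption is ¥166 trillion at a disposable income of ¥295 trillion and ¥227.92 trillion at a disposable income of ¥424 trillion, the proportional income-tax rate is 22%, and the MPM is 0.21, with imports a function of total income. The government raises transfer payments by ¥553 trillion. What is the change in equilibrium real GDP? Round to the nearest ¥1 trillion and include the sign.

MPC = ΔC/ΔYd = (227.92 − 166)/(424 − 295) = 61.92/129 = 0.48.
The transfer change shifts disposable income by +¥553 trillion, so first-round consumption changes by c·ΔTR = 0.48 × (+¥553 trillion) = +¥265.44 trillion.
Expenditure multiplier = 1/(1 − c(1−t) + m) = 1/(1 − 0.48×0.78 + 0.21) = 1/0.8356 ≈ 1.197.
The transfer multiplier is c × k ≈ 0.574, so ΔY = k × (c·ΔTR) = (+¥265.44 trillion) / 0.8356 ≈ +¥318 trillion.

+¥318 trillion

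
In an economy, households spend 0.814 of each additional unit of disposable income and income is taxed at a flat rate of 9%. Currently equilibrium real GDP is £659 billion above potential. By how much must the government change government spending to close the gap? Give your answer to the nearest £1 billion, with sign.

Spending multiplier = 1/(1 − c(1−t)) = 1/(1 − 0.814×0.91) = 1/0.25926 ≈ 3.857.
Need ΔY = −£659 billion, so ΔG = ΔY/k = (−£659 billion) × 0.25926 ≈ −£171 billion.
The government should cut government spending by £171 billion.

−£171 billion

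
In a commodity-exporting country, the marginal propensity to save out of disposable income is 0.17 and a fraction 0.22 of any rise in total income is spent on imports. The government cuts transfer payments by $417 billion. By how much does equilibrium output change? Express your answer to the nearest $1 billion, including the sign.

MPC = 1 − MPS = 1 − 0.17 = 0.83.
The transfer change shifts disposable income by −$417 billion, so first-round consumption changes by c·ΔTR = 0.83 × (−$417 billion) = −$346.11 billion.
Expenditure multiplier = 1/(1 − c + m) = 1/(1 − 0.83 + 0.22) = 1/0.39 ≈ 2.564.
The transfer multiplier is c × k ≈ 2.128, so ΔY = k × (c·ΔTR) = (−$346.11 billion) / 0.39 ≈ −$887 billion.

−$887 billion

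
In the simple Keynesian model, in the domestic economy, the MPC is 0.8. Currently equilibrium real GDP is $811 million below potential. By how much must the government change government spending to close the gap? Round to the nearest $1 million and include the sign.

Spending multiplier = 1/(1 − MPC) = 1/(1 − 0.8) = 1/0.2 = 5.
Need ΔY = +$811 million, so ΔG = ΔY/k = (+$811 million) × 0.2 ≈ +$162 million.
The government should increase government spending by $162 million.

+$162 million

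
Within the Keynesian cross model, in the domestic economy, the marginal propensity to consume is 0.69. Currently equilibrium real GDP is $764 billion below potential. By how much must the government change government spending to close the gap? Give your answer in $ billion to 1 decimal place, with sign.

+$236.8 billion

Spending multiplier = 1/(1 − MPC) = 1/(1 − 0.69) = 1/0.31 ≈ 3.226.
Need ΔY = +$764 billion, so ΔG = ΔY/k = (+$764 billion) × 0.31 ≈ +$236.8 billion.
The government should increase government spending by $236.8 billion.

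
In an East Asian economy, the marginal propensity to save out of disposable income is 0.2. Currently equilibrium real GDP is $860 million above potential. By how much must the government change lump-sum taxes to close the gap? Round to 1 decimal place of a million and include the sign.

MPC = 1 − MPS = 1 − 0.2 = 0.8.
Spending multiplier = 1/(1 − MPC) = 1/(1 − 0.8) = 1/0.2 = 5.
Tax multiplier = −c·k = −0.8/0.2 = −4. Need ΔY = −$860 million, so ΔT = ΔY/(−c·k) = −(−$860 million) × 0.2 / 0.8 = +$215 million.
The government should raise lump-sum taxes by $215 million.

+$215.0 million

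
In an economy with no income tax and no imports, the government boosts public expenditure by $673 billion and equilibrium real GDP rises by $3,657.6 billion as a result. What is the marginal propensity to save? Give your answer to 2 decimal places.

0.18

Implied spending multiplier k = ΔY/ΔG = 3,657.6/673 ≈ 5.4348.
Since k = 1/(1 − MPC), MPC = 1 − 1/k = 1 − ΔG/ΔY = 1 − 673/3,657.6 ≈ 0.82.
MPS = 1 − MPC = 0.18.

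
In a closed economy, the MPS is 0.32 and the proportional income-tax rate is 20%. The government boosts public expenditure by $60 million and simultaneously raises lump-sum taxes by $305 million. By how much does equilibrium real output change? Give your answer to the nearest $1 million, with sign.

−$323 million

MPC = 1 − MPS = 1 − 0.32 = 0.68.
Expenditure multiplier = 1/(1 − c(1−t)) = 1/(1 − 0.68×0.8) = 1/0.456 ≈ 2.193.
ΔG contributes k·ΔG = (+$60 million) / 0.456 ≈ +$131.6 million.
ΔT of +$305 million changes first-round spending by −c·ΔT = −$207.4 million, contributing k·(−c·ΔT) = (−$207.4 million) / 0.456 ≈ −$454.8 million.
Net ΔY = k(ΔG − c·ΔT) = (−$147.4 million) / 0.456 ≈ −$323 million.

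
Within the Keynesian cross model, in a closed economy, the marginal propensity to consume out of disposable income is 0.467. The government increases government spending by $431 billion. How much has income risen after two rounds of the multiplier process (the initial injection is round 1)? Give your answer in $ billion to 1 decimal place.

$632.3 billion

Round 1 adds ΔG = $431 billion; each later round is MPC = 0.467 times the previous.
After 2 rounds: 431 + 201.277 = ΔG·(1 − c^2)/(1 − c) = 431 × (1 − 0.218089)/0.533 ≈ $632.3 billion.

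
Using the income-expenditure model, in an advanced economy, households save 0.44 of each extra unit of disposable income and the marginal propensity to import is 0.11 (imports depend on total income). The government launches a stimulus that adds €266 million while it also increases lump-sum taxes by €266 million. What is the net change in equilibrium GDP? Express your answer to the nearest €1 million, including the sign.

+€213 million

MPC = 1 − MPS = 1 − 0.44 = 0.56.
Expenditure multiplier = 1/(1 − c + m) = 1/(1 − 0.56 + 0.11) = 1/0.55 ≈ 1.818.
ΔG contributes k·ΔG = (+€266 million) / 0.55 ≈ +€483.6 million.
ΔT of +€266 million changes first-round spending by −c·ΔT = −€148.96 million, contributing k·(−c·ΔT) = (−€148.96 million) / 0.55 ≈ −€270.8 million.
Net ΔY = k(ΔG − c·ΔT) = (+€117.04 million) / 0.55 ≈ +€213 million.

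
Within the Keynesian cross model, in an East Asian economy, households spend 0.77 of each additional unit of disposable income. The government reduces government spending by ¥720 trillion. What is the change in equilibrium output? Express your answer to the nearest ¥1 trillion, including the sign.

−¥3,130 trillion

Expenditure multiplier = 1/(1 − MPC) = 1/(1 − 0.77) = 1/0.23 ≈ 4.348.
ΔY = k × ΔG = (−¥720 trillion) / 0.23 ≈ −¥3,130 trillion.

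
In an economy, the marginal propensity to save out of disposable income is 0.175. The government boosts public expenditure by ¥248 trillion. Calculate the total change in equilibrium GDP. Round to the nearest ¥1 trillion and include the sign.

+¥1,417 trillion

MPC = 1 − MPS = 1 − 0.175 = 0.825.
Government-spending multiplier = 1/(1 − MPC) = 1/(1 − 0.825) = 1/0.175 ≈ 5.714.
ΔY = k × ΔG = (+¥248 trillion) / 0.175 ≈ +¥1,417 trillion.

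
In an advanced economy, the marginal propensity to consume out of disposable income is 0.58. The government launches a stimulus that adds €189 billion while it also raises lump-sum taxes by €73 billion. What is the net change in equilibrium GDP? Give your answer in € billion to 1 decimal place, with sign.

Expenditure multiplier = 1/(1 − MPC) = 1/(1 − 0.58) = 1/0.42 ≈ 2.381.
ΔG contributes k·ΔG = (+€189 billion) / 0.42 = +€450 billion.
ΔT of +€73 billion changes first-round spending by −c·ΔT = −€42.34 billion, contributing k·(−c·ΔT) = (−€42.34 billion) / 0.42 ≈ −€100.8 billion.
Net ΔY = k(ΔG − c·ΔT) = (+€146.66 billion) / 0.42 ≈ +€349.2 billion.

+€349.2 billion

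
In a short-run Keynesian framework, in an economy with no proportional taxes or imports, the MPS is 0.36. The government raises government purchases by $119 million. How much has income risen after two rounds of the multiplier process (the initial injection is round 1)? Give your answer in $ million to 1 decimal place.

MPC = 1 − MPS = 1 − 0.36 = 0.64.
Round 1 adds ΔG = $119 million; each later round is MPC = 0.64 times the previous.
After 2 rounds: 119 + 76.16 = ΔG·(1 − c^2)/(1 − c) = 119 × (1 − 0.4096)/0.36 ≈ $195.2 million.

$195.2 million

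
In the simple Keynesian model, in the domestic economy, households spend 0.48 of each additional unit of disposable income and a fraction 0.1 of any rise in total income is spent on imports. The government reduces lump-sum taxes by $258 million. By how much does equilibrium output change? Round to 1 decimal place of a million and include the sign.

A lump-sum tax change of −$258 million shifts disposable income by +$258 million; first-round consumption changes by −c × ΔT = −0.48 × (−$258 million) = +$123.84 million.
Expenditure multiplier = 1/(1 − c + m) = 1/(1 − 0.48 + 0.1) = 1/0.62 ≈ 1.613.
The tax multiplier is −c × k ≈ −0.774, so ΔY = k × (−c·ΔT) = (+$123.84 million) / 0.62 ≈ +$199.7 million.

+$199.7 million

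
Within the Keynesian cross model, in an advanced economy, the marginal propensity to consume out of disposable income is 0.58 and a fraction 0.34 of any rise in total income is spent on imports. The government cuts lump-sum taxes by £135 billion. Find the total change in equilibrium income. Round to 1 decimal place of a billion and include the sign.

+£103.0 billion

A lump-sum tax change of −£135 billion shifts disposable income by +£135 billion; first-round consumption changes by −c × ΔT = −0.58 × (−£135 billion) = +£78.3 billion.
Expenditure multiplier = 1/(1 − c + m) = 1/(1 − 0.58 + 0.34) = 1/0.76 ≈ 1.316.
The tax multiplier is −c × k ≈ −0.763, so ΔY = k × (−c·ΔT) = (+£78.3 billion) / 0.76 ≈ +£103 billion.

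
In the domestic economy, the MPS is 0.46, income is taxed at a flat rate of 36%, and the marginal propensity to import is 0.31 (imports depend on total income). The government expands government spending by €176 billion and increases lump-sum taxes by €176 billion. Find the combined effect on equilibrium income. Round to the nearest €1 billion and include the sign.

+€84 billion

MPC = 1 − MPS = 1 − 0.46 = 0.54.
Expenditure multiplier = 1/(1 − c(1−t) + m) = 1/(1 − 0.54×0.64 + 0.31) = 1/0.9644 ≈ 1.037.
ΔG contributes k·ΔG = (+€176 billion) / 0.9644 ≈ +€182.5 billion.
ΔT of +€176 billion changes first-round spending by −c·ΔT = −€95.04 billion, contributing k·(−c·ΔT) = (−€95.04 billion) / 0.9644 ≈ −€98.5 billion.
Net ΔY = k(ΔG − c·ΔT) = (+€80.96 billion) / 0.9644 ≈ +€84 billion.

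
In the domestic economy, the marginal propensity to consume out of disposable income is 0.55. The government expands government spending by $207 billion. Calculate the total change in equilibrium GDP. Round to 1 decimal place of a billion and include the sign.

+$460.0 billion

Expenditure multiplier = 1/(1 − MPC) = 1/(1 − 0.55) = 1/0.45 ≈ 2.222.
ΔY = k × ΔG = (+$207 billion) / 0.45 = +$460 billion.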